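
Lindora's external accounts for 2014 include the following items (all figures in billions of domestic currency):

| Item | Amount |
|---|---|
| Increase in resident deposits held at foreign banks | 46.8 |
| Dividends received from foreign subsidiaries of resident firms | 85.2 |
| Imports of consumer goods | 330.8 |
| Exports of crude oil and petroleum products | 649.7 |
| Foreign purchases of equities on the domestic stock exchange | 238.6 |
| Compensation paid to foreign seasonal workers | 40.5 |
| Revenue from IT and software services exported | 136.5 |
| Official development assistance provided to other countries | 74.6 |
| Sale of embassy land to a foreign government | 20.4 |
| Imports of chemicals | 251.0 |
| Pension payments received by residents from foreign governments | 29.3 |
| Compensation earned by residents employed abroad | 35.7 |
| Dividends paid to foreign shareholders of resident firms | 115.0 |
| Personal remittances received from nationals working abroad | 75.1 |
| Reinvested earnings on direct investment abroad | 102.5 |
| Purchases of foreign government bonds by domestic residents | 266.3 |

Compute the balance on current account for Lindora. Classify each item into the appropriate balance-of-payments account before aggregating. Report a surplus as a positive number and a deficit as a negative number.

302.1

Goods: 649.7 - 251.0 - 330.8 = 67.9
Services: 136.5
Primary income: 85.2 - 40.5 + 35.7 - 115.0 + 102.5 = 67.9
Secondary income: 75.1 + 29.3 - 74.6 = 29.8
Current account = 67.9 + 136.5 + 67.9 + 29.8 = 302.1
(Excluded from the current account — financial account: increase in resident deposits held at foreign banks 46.8, foreign purchases of equities on the domestic stock exchange 238.6, purchases of foreign government bonds by domestic residents 266.3; capital account: sale of embassy land to a foreign government 20.4.)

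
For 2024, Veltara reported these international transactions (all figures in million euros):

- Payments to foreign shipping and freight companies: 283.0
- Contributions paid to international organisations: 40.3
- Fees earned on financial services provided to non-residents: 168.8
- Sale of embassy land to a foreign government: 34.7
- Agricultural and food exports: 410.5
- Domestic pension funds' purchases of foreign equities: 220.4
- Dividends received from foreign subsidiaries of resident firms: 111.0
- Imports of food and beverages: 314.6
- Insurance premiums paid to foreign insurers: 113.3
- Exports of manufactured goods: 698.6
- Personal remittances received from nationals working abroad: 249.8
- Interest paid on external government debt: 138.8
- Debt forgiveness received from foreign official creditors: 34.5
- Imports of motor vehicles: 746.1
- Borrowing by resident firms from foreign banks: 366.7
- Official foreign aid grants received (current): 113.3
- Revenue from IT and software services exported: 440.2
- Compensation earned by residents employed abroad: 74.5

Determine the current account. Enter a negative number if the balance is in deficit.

Goods: 698.6 - 746.1 - 314.6 + 410.5 = 48.4
Services: 168.8 - 283.0 - 113.3 + 440.2 = 212.7
Primary income: 74.5 + 111.0 - 138.8 = 46.7
Secondary income: 249.8 - 40.3 + 113.3 = 322.8
Current account = 48.4 + 212.7 + 46.7 + 322.8 = 630.6
(Excluded from the current account — capital account: sale of embassy land to a foreign government 34.7, debt forgiveness received from foreign official creditors 34.5; financial account: domestic pension funds' purchases of foreign equities 220.4, borrowing by resident firms from foreign banks 366.7.)

630.6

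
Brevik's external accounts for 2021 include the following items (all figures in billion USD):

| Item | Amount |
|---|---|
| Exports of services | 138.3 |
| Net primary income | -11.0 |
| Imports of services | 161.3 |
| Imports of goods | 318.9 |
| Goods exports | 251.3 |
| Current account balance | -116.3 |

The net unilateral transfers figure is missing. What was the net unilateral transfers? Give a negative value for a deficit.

Current account = goods balance + services balance + net primary income + net secondary income
Sum of the known components = -101.6
Net unilateral transfers = CA - (known components) = -116.3 - (-101.6) = -14.7

-14.7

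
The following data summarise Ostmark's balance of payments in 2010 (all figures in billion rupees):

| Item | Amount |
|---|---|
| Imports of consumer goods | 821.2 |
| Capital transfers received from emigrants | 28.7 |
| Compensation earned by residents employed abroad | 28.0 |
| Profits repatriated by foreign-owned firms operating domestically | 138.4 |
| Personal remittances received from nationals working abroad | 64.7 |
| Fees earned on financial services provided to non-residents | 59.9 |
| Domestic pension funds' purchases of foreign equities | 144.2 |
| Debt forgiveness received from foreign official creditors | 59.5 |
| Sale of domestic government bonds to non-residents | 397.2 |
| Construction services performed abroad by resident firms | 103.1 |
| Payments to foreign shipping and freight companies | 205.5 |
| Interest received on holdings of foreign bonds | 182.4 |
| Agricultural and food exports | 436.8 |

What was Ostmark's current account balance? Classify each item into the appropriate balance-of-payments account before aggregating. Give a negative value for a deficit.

Goods: -821.2 + 436.8 = -384.4
Services: -205.5 + 103.1 + 59.9 = -42.5
Primary income: 28.0 - 138.4 + 182.4 = 72.0
Secondary income: 64.7
Current account = (-384.4) + (-42.5) + 72.0 + 64.7 = -290.2
(Excluded from the current account — capital account: capital transfers received from emigrants 28.7, debt forgiveness received from foreign official creditors 59.5; financial account: domestic pension funds' purchases of foreign equities 144.2, sale of domestic government bonds to non-residents 397.2.)

-290.2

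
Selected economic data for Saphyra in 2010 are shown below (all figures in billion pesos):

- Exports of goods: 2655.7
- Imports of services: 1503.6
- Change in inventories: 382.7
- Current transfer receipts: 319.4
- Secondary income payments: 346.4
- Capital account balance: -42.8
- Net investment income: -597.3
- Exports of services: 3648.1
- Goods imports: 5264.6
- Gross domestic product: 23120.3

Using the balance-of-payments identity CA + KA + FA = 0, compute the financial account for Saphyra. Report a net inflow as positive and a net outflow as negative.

Goods balance = 2655.7 - 5264.6 = -2608.9
Services balance = 3648.1 - 1503.6 = 2144.5
Trade balance (goods + services) = -2608.9 + 2144.5 = -464.4
Net primary income = -597.3
Net secondary income = 319.4 - 346.4 = -27.0
Current account = -464.4 + (-597.3) + (-27.0) = -1088.7
Financial account = -(-1088.7 + (-42.8)) = 1131.5

1131.5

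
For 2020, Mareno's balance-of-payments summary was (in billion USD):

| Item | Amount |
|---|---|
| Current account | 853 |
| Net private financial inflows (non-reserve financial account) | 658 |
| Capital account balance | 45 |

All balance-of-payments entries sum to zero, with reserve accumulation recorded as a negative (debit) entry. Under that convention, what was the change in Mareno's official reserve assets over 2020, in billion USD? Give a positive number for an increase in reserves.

Official reserve transactions balance = -(853 + 45 + 658) = -1556
An accumulation of reserves is recorded as a debit (negative entry), so the change in the stock of reserves is the negative of that balance.
Change in official reserves = -(-1556) = 1556

1556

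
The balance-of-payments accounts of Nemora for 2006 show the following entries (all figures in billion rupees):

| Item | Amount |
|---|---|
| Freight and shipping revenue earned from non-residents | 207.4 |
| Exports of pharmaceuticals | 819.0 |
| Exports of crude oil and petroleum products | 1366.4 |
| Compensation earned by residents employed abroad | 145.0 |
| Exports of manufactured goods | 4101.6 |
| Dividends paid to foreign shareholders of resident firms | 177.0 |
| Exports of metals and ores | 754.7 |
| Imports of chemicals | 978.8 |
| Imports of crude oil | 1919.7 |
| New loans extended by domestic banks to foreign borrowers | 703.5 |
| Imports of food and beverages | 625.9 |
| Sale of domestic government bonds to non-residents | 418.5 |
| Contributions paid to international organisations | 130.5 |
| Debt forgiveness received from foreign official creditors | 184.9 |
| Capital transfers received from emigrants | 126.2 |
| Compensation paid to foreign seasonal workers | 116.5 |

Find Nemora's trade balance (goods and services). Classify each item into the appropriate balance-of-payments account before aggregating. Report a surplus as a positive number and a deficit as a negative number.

3724.7

Goods: -625.9 + 819.0 + 4101.6 + 754.7 + 1366.4 - 1919.7 - 978.8 = 3517.3
Services: 207.4
Trade balance = 3517.3 + 207.4 = 3724.7
(Excluded from the trade balance — primary income: compensation earned by residents employed abroad 145.0, dividends paid to foreign shareholders of resident firms 177.0, compensation paid to foreign seasonal workers 116.5; financial account: new loans extended by domestic banks to foreign borrowers 703.5, sale of domestic government bonds to non-residents 418.5; secondary income: contributions paid to international organisations 130.5; capital account: debt forgiveness received from foreign official creditors 184.9, capital transfers received from emigrants 126.2.)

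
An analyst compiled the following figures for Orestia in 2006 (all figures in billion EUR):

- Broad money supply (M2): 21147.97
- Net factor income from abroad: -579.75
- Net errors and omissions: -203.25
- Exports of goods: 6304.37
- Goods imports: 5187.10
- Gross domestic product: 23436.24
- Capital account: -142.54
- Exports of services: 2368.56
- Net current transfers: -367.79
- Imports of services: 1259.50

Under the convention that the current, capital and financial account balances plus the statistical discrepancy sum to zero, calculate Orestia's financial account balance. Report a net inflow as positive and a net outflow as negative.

Goods balance = 6304.37 - 5187.10 = 1117.27
Services balance = 2368.56 - 1259.50 = 1109.06
Trade balance (goods + services) = 1117.27 + 1109.06 = 2226.33
Net primary income = -579.75
Net secondary income = -367.79
Current account = 2226.33 + (-579.75) + (-367.79) = 1278.79
Financial account = -(1278.79 + (-142.54) + (-203.25)) = -933.00

-933.00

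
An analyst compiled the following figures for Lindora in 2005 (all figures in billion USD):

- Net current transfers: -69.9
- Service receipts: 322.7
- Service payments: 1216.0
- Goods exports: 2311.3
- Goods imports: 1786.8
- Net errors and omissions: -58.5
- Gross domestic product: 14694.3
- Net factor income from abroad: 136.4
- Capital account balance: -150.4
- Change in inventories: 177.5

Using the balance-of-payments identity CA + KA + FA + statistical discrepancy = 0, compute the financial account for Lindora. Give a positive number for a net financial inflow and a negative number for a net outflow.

Goods balance = 2311.3 - 1786.8 = 524.5
Services balance = 322.7 - 1216.0 = -893.3
Trade balance (goods + services) = 524.5 + (-893.3) = -368.8
Net primary income = 136.4
Net secondary income = -69.9
Current account = -368.8 + 136.4 + (-69.9) = -302.3
Financial account = -(-302.3 + (-150.4) + (-58.5)) = 511.2

511.2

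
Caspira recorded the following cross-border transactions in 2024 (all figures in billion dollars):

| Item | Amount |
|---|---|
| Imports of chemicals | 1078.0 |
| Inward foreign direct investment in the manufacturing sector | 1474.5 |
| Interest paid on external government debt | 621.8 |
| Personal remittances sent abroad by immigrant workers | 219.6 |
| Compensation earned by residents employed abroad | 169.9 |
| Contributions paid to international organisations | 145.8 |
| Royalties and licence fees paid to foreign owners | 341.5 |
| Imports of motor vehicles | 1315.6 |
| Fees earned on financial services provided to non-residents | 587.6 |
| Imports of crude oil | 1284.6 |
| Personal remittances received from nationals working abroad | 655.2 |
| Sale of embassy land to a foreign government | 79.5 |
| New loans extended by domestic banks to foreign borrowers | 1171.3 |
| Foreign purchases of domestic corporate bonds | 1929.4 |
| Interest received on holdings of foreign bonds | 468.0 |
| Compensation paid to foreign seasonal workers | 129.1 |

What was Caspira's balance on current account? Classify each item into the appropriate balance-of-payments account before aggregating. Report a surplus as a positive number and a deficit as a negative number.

-3255.3

Goods: -1284.6 - 1315.6 - 1078.0 = -3678.2
Services: -341.5 + 587.6 = 246.1
Primary income: 468.0 - 129.1 + 169.9 - 621.8 = -113.0
Secondary income: 655.2 - 145.8 - 219.6 = 289.8
Current account = (-3678.2) + 246.1 + (-113.0) + 289.8 = -3255.3
(Excluded from the current account — financial account: inward foreign direct investment in the manufacturing sector 1474.5, new loans extended by domestic banks to foreign borrowers 1171.3, foreign purchases of domestic corporate bonds 1929.4; capital account: sale of embassy land to a foreign government 79.5.)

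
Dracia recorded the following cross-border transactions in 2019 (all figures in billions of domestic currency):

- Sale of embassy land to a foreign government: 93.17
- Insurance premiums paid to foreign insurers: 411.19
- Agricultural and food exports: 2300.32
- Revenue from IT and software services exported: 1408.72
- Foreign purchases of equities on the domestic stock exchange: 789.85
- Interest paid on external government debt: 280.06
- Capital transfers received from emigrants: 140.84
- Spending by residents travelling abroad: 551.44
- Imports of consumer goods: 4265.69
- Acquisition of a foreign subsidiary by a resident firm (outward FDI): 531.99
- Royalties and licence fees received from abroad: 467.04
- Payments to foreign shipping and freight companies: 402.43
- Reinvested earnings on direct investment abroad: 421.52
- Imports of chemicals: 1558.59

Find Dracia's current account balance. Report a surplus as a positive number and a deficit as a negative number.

Goods: 2300.32 - 4265.69 - 1558.59 = -3523.96
Services: 1408.72 - 551.44 - 402.43 - 411.19 + 467.04 = 510.70
Primary income: -280.06 + 421.52 = 141.46
Current account = (-3523.96) + 510.70 + 141.46 = -2871.80
(Excluded from the current account — capital account: sale of embassy land to a foreign government 93.17, capital transfers received from emigrants 140.84; financial account: foreign purchases of equities on the domestic stock exchange 789.85, acquisition of a foreign subsidiary by a resident firm (outward FDI) 531.99.)

-2871.80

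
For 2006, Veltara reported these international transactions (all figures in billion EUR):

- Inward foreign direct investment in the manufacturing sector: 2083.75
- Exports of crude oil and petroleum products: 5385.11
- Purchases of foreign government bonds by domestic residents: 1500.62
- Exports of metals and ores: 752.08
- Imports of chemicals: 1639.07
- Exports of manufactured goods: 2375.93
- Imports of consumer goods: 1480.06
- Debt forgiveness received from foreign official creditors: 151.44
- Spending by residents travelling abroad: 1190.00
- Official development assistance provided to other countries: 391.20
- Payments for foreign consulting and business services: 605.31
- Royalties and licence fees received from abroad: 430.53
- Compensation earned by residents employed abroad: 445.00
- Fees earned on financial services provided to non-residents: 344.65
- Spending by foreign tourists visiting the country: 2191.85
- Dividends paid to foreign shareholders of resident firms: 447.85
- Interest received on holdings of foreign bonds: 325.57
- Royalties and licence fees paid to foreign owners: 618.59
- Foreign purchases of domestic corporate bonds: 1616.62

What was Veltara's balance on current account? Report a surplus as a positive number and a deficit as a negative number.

Goods: 2375.93 - 1480.06 - 1639.07 + 752.08 + 5385.11 = 5393.99
Services: -1190.00 - 605.31 + 344.65 + 430.53 - 618.59 + 2191.85 = 553.13
Primary income: -447.85 + 325.57 + 445.00 = 322.72
Secondary income: -391.20
Current account = 5393.99 + 553.13 + 322.72 + (-391.20) = 5878.64
(Excluded from the current account — financial account: inward foreign direct investment in the manufacturing sector 2083.75, purchases of foreign government bonds by domestic residents 1500.62, foreign purchases of domestic corporate bonds 1616.62; capital account: debt forgiveness received from foreign official creditors 151.44.)

5878.64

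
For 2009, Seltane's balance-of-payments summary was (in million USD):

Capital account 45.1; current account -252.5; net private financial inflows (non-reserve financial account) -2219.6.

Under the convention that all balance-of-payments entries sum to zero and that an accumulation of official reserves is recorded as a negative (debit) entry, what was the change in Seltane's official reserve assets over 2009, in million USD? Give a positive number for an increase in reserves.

Official reserve transactions balance = -((-252.5) + 45.1 + (-2219.6)) = 2427.0
An accumulation of reserves is recorded as a debit (negative entry), so the change in the stock of reserves is the negative of that balance.
Change in official reserves = -(2427.0) = -2427.0

-2427.0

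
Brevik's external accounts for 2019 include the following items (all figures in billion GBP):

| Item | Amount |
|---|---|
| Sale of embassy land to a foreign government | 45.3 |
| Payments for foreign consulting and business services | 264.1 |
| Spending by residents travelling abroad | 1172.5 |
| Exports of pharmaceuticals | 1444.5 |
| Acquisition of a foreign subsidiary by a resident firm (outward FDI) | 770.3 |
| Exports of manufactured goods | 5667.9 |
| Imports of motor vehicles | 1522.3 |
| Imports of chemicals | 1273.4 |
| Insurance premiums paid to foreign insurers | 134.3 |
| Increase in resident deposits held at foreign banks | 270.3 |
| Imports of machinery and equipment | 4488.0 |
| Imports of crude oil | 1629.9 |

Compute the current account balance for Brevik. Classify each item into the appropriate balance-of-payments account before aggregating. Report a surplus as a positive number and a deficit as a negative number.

-3372.1

Goods: -1522.3 - 1273.4 + 5667.9 - 4488.0 - 1629.9 + 1444.5 = -1801.2
Services: -264.1 - 1172.5 - 134.3 = -1570.9
Current account = (-1801.2) + (-1570.9) = -3372.1
(Excluded from the current account — capital account: sale of embassy land to a foreign government 45.3; financial account: acquisition of a foreign subsidiary by a resident firm (outward FDI) 770.3, increase in resident deposits held at foreign banks 270.3.)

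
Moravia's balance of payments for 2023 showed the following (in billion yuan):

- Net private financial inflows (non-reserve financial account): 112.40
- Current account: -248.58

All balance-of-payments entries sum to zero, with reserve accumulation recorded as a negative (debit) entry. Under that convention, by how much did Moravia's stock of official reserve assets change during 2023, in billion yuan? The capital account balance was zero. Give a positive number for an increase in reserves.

Official reserve transactions balance = -((-248.58) + 112.40) = 136.18
An accumulation of reserves is recorded as a debit (negative entry), so the change in the stock of reserves is the negative of that balance.
Change in official reserves = -(136.18) = -136.18

-136.18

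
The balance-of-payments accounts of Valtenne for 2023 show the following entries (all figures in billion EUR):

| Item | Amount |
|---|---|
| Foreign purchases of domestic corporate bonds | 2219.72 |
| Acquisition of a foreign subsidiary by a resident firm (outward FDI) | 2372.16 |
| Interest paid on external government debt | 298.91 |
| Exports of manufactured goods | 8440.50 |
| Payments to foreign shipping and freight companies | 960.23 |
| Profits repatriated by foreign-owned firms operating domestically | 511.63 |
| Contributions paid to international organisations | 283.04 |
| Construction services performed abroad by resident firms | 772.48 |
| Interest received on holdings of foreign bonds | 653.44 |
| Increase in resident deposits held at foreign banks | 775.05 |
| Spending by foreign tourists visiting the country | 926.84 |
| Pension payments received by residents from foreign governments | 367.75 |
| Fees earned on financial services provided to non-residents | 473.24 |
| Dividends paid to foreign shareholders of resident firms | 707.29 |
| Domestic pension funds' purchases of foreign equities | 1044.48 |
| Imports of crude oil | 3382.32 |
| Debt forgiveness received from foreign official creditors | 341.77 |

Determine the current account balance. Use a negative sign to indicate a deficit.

Goods: 8440.50 - 3382.32 = 5058.18
Services: -960.23 + 926.84 + 772.48 + 473.24 = 1212.33
Primary income: 653.44 - 707.29 - 298.91 - 511.63 = -864.39
Secondary income: -283.04 + 367.75 = 84.71
Current account = 5058.18 + 1212.33 + (-864.39) + 84.71 = 5490.83
(Excluded from the current account — financial account: foreign purchases of domestic corporate bonds 2219.72, acquisition of a foreign subsidiary by a resident firm (outward FDI) 2372.16, increase in resident deposits held at foreign banks 775.05, domestic pension funds' purchases of foreign equities 1044.48; capital account: debt forgiveness received from foreign official creditors 341.77.)

5490.83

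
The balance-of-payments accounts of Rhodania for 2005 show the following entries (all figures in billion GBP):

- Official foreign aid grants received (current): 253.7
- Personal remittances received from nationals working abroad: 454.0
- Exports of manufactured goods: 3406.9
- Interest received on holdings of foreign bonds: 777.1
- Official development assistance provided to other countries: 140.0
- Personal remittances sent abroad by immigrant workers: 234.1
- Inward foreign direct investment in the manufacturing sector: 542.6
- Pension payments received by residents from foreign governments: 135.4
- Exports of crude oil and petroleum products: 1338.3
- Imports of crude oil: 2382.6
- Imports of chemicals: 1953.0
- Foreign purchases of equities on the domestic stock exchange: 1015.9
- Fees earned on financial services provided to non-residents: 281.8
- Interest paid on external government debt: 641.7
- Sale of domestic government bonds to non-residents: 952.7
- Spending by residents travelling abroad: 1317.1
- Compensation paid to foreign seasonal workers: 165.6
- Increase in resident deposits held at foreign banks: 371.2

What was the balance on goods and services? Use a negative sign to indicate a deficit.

Goods: -2382.6 + 3406.9 + 1338.3 - 1953.0 = 409.6
Services: 281.8 - 1317.1 = -1035.3
Trade balance = 409.6 + (-1035.3) = -625.7
(Excluded from the trade balance — secondary income: official foreign aid grants received (current) 253.7, personal remittances received from nationals working abroad 454.0, official development assistance provided to other countries 140.0, personal remittances sent abroad by immigrant workers 234.1, pension payments received by residents from foreign governments 135.4; primary income: interest received on holdings of foreign bonds 777.1, interest paid on external government debt 641.7, compensation paid to foreign seasonal workers 165.6; financial account: inward foreign direct investment in the manufacturing sector 542.6, foreign purchases of equities on the domestic stock exchange 1015.9, sale of domestic government bonds to non-residents 952.7, increase in resident deposits held at foreign banks 371.2.)

-625.7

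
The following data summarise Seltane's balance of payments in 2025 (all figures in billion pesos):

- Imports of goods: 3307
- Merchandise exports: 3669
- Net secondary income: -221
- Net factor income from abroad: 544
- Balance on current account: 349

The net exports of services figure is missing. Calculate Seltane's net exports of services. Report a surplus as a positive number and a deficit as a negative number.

-336

Current account = goods balance + services balance + net primary income + net secondary income
Sum of the known components = 685
Net exports of services = CA - (known components) = 349 - 685 = -336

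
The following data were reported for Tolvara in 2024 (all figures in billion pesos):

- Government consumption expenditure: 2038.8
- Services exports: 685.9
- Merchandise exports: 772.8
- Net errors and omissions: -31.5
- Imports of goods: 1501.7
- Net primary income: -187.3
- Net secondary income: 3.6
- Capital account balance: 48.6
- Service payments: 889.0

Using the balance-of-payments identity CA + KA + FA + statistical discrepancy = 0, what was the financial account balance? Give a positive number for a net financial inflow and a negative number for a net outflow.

Goods balance = 772.8 - 1501.7 = -728.9
Services balance = 685.9 - 889.0 = -203.1
Trade balance (goods + services) = -728.9 + (-203.1) = -932.0
Net primary income = -187.3
Net secondary income = 3.6
Current account = -932.0 + (-187.3) + 3.6 = -1115.7
Financial account = -(-1115.7 + 48.6 + (-31.5)) = 1098.6

1098.6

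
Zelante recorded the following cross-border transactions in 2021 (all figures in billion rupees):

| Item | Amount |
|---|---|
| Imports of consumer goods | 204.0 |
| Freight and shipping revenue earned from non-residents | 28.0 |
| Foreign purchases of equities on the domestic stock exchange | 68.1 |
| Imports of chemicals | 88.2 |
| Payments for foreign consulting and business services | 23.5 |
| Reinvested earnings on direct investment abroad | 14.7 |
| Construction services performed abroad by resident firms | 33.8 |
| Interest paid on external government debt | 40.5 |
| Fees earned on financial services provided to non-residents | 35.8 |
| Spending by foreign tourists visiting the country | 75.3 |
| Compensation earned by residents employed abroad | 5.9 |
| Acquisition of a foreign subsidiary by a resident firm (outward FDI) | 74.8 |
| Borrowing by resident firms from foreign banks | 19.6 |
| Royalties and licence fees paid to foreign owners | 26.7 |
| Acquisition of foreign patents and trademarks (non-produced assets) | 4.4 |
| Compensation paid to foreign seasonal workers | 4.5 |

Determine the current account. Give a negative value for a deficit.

Goods: -204.0 - 88.2 = -292.2
Services: 35.8 + 75.3 - 26.7 + 33.8 + 28.0 - 23.5 = 122.7
Primary income: -40.5 - 4.5 + 14.7 + 5.9 = -24.4
Current account = (-292.2) + 122.7 + (-24.4) = -193.9
(Excluded from the current account — financial account: foreign purchases of equities on the domestic stock exchange 68.1, acquisition of a foreign subsidiary by a resident firm (outward FDI) 74.8, borrowing by resident firms from foreign banks 19.6; capital account: acquisition of foreign patents and trademarks (non-produced assets) 4.4.)

-193.9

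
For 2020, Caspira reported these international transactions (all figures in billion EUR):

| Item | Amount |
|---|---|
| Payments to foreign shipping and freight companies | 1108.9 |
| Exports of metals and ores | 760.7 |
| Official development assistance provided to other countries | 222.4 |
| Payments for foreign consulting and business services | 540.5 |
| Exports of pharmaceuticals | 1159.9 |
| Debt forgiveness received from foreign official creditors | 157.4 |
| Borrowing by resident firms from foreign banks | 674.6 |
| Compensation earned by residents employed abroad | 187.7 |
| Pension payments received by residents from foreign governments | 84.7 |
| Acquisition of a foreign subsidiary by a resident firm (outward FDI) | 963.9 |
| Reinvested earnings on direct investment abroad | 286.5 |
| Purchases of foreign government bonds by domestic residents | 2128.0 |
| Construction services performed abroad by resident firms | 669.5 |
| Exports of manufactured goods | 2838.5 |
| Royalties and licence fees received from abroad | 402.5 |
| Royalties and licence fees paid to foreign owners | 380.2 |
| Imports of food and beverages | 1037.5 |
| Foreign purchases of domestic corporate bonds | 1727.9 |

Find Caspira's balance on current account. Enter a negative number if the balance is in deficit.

Goods: 760.7 - 1037.5 + 2838.5 + 1159.9 = 3721.6
Services: -540.5 - 380.2 + 669.5 - 1108.9 + 402.5 = -957.6
Primary income: 286.5 + 187.7 = 474.2
Secondary income: -222.4 + 84.7 = -137.7
Current account = 3721.6 + (-957.6) + 474.2 + (-137.7) = 3100.5
(Excluded from the current account — capital account: debt forgiveness received from foreign official creditors 157.4; financial account: borrowing by resident firms from foreign banks 674.6, acquisition of a foreign subsidiary by a resident firm (outward FDI) 963.9, purchases of foreign government bonds by domestic residents 2128.0, foreign purchases of domestic corporate bonds 1727.9.)

3100.5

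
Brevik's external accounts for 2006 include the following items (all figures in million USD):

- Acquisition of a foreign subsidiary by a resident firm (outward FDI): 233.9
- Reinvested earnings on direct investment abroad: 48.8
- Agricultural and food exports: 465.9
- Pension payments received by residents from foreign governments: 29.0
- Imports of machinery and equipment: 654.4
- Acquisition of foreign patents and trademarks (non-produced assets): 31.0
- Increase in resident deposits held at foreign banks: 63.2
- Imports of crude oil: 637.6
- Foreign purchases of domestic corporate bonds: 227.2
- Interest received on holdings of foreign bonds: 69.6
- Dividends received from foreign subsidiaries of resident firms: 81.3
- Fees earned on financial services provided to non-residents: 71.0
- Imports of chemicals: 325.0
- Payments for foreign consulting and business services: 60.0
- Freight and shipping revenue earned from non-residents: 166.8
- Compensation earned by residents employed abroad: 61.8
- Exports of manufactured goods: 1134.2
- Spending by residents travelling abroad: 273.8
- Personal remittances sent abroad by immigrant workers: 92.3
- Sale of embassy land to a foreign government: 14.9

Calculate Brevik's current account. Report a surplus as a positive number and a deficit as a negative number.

85.3

Goods: 1134.2 - 654.4 - 637.6 - 325.0 + 465.9 = -16.9
Services: -60.0 + 71.0 - 273.8 + 166.8 = -96.0
Primary income: 61.8 + 69.6 + 81.3 + 48.8 = 261.5
Secondary income: -92.3 + 29.0 = -63.3
Current account = (-16.9) + (-96.0) + 261.5 + (-63.3) = 85.3
(Excluded from the current account — financial account: acquisition of a foreign subsidiary by a resident firm (outward FDI) 233.9, increase in resident deposits held at foreign banks 63.2, foreign purchases of domestic corporate bonds 227.2; capital account: acquisition of foreign patents and trademarks (non-produced assets) 31.0, sale of embassy land to a foreign government 14.9.)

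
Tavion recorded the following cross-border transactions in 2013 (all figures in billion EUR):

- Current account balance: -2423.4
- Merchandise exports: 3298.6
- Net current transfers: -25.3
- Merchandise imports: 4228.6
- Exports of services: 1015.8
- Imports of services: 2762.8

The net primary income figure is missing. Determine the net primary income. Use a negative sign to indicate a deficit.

Current account = goods balance + services balance + net primary income + net secondary income
Sum of the known components = -2702.3
Net primary income = CA - (known components) = -2423.4 - (-2702.3) = 278.9

278.9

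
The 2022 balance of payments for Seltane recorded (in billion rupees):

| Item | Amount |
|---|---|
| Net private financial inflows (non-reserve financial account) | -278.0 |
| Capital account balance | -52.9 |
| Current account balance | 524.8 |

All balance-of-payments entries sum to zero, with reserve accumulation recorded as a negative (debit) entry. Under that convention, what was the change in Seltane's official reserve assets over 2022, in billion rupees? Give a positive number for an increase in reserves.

193.9

Official reserve transactions balance = -(524.8 + (-52.9) + (-278.0)) = -193.9
An accumulation of reserves is recorded as a debit (negative entry), so the change in the stock of reserves is the negative of that balance.
Change in official reserves = -(-193.9) = 193.9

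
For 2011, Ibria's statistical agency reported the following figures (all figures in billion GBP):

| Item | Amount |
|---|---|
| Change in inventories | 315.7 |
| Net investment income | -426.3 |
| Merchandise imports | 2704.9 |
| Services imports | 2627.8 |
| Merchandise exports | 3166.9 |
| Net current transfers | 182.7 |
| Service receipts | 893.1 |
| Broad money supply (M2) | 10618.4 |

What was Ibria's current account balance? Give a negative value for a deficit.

Goods balance = 3166.9 - 2704.9 = 462.0
Services balance = 893.1 - 2627.8 = -1734.7
Trade balance (goods + services) = 462.0 + (-1734.7) = -1272.7
Net primary income = -426.3
Net secondary income = 182.7
Current account = -1272.7 + (-426.3) + 182.7 = -1516.3

-1516.3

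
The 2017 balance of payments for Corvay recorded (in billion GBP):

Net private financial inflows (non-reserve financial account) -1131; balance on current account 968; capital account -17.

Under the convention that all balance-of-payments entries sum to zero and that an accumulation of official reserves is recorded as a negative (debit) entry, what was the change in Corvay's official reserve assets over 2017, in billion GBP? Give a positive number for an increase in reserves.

-180

Official reserve transactions balance = -(968 + (-17) + (-1131)) = 180
An accumulation of reserves is recorded as a debit (negative entry), so the change in the stock of reserves is the negative of that balance.
Change in official reserves = -(180) = -180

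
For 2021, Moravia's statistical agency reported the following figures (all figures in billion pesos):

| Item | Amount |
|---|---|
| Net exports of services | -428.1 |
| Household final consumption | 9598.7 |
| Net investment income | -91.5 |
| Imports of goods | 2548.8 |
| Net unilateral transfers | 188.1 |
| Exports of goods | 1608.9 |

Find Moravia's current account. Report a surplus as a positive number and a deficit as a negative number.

Goods balance = 1608.9 - 2548.8 = -939.9
Services balance = -428.1
Trade balance (goods + services) = -939.9 + (-428.1) = -1368.0
Net primary income = -91.5
Net secondary income = 188.1
Current account = -1368.0 + (-91.5) + 188.1 = -1271.4

-1271.4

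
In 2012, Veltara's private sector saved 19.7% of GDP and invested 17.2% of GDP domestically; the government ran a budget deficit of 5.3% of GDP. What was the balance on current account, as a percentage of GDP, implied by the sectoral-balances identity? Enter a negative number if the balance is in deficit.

-2.8

By the sectoral-balances identity, CA = (S_private - I) + (T - G).
Private balance = 19.7 - 17.2 = 2.5
Government balance (T - G) = -5.3
CA = 2.5 + (-5.3) = -2.8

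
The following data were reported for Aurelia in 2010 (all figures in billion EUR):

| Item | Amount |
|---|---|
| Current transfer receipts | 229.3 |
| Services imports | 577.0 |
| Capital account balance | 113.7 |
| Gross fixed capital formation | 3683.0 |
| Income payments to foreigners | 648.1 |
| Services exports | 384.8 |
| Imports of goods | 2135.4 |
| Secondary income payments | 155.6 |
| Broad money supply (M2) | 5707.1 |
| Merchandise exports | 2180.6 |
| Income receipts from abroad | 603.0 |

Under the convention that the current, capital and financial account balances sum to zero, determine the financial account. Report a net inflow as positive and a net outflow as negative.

4.7

Goods balance = 2180.6 - 2135.4 = 45.2
Services balance = 384.8 - 577.0 = -192.2
Trade balance (goods + services) = 45.2 + (-192.2) = -147.0
Net primary income = 603.0 - 648.1 = -45.1
Net secondary income = 229.3 - 155.6 = 73.7
Current account = -147.0 + (-45.1) + 73.7 = -118.4
Financial account = -(-118.4 + 113.7) = 4.7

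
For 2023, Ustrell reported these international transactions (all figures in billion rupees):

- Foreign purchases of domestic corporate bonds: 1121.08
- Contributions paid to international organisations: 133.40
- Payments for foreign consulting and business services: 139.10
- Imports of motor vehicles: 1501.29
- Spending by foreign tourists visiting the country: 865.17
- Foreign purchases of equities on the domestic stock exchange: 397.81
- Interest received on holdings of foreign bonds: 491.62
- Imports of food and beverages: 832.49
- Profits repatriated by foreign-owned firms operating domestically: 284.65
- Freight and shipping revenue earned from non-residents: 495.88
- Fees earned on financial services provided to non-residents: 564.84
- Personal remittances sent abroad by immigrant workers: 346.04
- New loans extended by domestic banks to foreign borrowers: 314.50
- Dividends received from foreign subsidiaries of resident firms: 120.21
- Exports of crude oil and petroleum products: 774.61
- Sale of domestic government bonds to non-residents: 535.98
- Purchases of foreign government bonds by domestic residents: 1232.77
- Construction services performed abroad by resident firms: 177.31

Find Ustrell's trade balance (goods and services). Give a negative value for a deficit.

404.93

Goods: 774.61 - 1501.29 - 832.49 = -1559.17
Services: 564.84 + 865.17 + 177.31 - 139.10 + 495.88 = 1964.10
Trade balance = -1559.17 + 1964.10 = 404.93
(Excluded from the trade balance — financial account: foreign purchases of domestic corporate bonds 1121.08, foreign purchases of equities on the domestic stock exchange 397.81, new loans extended by domestic banks to foreign borrowers 314.50, sale of domestic government bonds to non-residents 535.98, purchases of foreign government bonds by domestic residents 1232.77; secondary income: contributions paid to international organisations 133.40, personal remittances sent abroad by immigrant workers 346.04; primary income: interest received on holdings of foreign bonds 491.62, profits repatriated by foreign-owned firms operating domestically 284.65, dividends received from foreign subsidiaries of resident firms 120.21.)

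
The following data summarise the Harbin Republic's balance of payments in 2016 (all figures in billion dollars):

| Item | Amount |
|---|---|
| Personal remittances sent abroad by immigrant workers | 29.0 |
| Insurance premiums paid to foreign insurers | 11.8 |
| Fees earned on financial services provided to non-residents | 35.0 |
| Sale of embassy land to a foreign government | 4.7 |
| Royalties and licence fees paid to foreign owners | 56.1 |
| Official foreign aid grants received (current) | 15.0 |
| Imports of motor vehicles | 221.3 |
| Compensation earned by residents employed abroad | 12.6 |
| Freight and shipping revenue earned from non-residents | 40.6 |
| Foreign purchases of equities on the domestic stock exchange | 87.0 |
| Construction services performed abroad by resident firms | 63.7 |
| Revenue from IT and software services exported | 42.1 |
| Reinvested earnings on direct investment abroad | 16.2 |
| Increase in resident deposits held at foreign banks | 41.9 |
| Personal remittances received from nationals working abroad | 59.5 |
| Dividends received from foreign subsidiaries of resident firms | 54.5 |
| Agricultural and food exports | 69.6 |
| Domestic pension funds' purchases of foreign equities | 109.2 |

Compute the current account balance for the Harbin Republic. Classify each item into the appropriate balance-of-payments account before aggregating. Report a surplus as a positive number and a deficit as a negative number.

Goods: -221.3 + 69.6 = -151.7
Services: 42.1 - 11.8 + 63.7 + 40.6 - 56.1 + 35.0 = 113.5
Primary income: 54.5 + 16.2 + 12.6 = 83.3
Secondary income: -29.0 + 15.0 + 59.5 = 45.5
Current account = (-151.7) + 113.5 + 83.3 + 45.5 = 90.6
(Excluded from the current account — capital account: sale of embassy land to a foreign government 4.7; financial account: foreign purchases of equities on the domestic stock exchange 87.0, increase in resident deposits held at foreign banks 41.9, domestic pension funds' purchases of foreign equities 109.2.)

90.6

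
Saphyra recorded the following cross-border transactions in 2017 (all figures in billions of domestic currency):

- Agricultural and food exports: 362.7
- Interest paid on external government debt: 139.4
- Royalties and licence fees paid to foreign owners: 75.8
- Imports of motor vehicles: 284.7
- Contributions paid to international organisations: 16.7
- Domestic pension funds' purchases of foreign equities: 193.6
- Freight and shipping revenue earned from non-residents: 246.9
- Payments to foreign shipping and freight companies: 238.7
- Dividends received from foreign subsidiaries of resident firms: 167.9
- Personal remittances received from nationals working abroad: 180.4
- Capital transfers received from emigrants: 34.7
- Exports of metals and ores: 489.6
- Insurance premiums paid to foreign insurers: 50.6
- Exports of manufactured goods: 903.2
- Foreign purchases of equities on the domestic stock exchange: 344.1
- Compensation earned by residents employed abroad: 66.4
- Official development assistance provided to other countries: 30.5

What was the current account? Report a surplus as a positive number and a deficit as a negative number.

Goods: -284.7 + 903.2 + 362.7 + 489.6 = 1470.8
Services: -238.7 - 75.8 + 246.9 - 50.6 = -118.2
Primary income: 66.4 - 139.4 + 167.9 = 94.9
Secondary income: -16.7 - 30.5 + 180.4 = 133.2
Current account = 1470.8 + (-118.2) + 94.9 + 133.2 = 1580.7
(Excluded from the current account — financial account: domestic pension funds' purchases of foreign equities 193.6, foreign purchases of equities on the domestic stock exchange 344.1; capital account: capital transfers received from emigrants 34.7.)

1580.7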